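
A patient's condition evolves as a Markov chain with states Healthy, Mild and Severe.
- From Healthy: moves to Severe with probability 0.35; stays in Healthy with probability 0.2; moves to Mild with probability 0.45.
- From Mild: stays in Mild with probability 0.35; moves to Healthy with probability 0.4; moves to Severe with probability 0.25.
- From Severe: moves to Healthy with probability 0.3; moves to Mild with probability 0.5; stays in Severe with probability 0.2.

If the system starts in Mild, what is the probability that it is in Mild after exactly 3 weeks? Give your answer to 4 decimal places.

Propagate the distribution vector 3 weeks from Mild.
After 0 weeks: (0.0000, 1.0000, 0.0000)
After 1 week: (0.4000, 0.3500, 0.2500)
After 2 weeks: (0.2950, 0.4275, 0.2775)
After 3 weeks: (0.3133, 0.4211, 0.2656)
P(in Mild after 3 weeks) = 0.4211

0.4211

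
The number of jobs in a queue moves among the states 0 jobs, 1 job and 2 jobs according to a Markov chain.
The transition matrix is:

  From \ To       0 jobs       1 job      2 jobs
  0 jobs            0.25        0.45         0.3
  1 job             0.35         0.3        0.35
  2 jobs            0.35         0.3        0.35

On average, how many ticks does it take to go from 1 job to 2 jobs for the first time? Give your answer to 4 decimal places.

Let t(s) be the expected number of ticks to first reach 2 jobs from state s, with t(2 jobs) = 0. Conditioning on the first tick:
t(0 jobs) = 1 + 0.25·t(0 jobs) + 0.45·t(1 job)
t(1 job) = 1 + 0.35·t(0 jobs) + 0.3·t(1 job)
Solving: t(0 jobs) = 3.1293, t(1 job) = 2.9932.
Expected ticks from 1 job to 2 jobs: 2.9932.

2.9932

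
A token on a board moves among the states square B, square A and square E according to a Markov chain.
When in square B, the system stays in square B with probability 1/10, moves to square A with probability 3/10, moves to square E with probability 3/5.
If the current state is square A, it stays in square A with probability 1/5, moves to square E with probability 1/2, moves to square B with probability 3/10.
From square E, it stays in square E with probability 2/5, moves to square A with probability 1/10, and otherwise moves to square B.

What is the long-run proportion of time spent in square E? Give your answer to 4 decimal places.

Let the stationary distribution be π with π = πP and π_1 + π_2 + π_3 = 1.
π_1 = 0.1·π_1 + 0.3·π_2 + 0.5·π_3
π_2 = 0.3·π_1 + 0.2·π_2 + 0.1·π_3
Solving with the normalization constraint gives π = (0.3308, 0.1846, 0.4846).
So the stationary probability of square E is 0.4846.

0.4846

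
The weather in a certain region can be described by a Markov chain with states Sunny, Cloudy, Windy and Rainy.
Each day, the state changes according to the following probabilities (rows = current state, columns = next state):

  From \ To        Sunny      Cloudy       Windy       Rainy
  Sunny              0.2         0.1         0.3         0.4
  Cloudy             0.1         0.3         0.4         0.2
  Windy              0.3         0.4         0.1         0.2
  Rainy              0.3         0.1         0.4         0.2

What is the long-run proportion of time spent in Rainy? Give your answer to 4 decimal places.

Let the stationary distribution be π with π = πP and π_1 + π_2 + π_3 + π_4 = 1.
π_1 = 0.2·π_1 + 0.1·π_2 + 0.3·π_3 + 0.3·π_4
π_2 = 0.1·π_1 + 0.3·π_2 + 0.4·π_3 + 0.1·π_4
π_3 = 0.3·π_1 + 0.4·π_2 + 0.1·π_3 + 0.4·π_4
Solving with the normalization constraint gives π = (0.2302, 0.2337, 0.2900, 0.2460).
So the stationary probability of Rainy is 0.2460.

0.2460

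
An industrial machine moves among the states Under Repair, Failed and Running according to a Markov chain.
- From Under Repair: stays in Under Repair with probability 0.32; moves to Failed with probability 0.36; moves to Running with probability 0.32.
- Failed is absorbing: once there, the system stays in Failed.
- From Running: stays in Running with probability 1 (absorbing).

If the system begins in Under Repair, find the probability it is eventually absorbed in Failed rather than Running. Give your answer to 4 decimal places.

Let h(s) be the probability of absorption at Failed starting from transient state s. Then h(Failed) = 1 and h(Running) = 0. By first-step analysis:
h(Under Repair) = 0.32·h(Under Repair) + 0.36·1 + 0.32·0
Solving: h(Under Repair) = 0.5294.
Starting from Under Repair, the probability is 0.5294.

0.5294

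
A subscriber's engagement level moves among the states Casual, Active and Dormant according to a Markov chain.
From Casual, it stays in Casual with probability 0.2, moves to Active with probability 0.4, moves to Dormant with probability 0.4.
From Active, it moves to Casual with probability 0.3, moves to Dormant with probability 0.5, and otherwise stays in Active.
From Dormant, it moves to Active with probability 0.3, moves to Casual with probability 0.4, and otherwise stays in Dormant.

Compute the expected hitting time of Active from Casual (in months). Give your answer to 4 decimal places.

2.7500

Let t(s) be the expected number of months to first reach Active from state s, with t(Active) = 0. Conditioning on the first month:
t(Casual) = 1 + 0.2·t(Casual) + 0.4·t(Dormant)
t(Dormant) = 1 + 0.4·t(Casual) + 0.3·t(Dormant)
Solving: t(Casual) = 2.7500, t(Dormant) = 3.0000.
Expected months from Casual to Active: 2.7500.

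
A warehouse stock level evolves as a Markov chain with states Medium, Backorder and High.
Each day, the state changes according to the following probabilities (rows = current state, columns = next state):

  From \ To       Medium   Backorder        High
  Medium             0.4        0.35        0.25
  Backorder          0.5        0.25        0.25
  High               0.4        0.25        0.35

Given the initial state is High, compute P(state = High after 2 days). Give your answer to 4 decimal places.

Sum over the intermediate state after 1 day:
P = P(High→Medium)·P(Medium→High) + P(High→Backorder)·P(Backorder→High) + P(High→High)·P(High→High)
  = 0.4×0.25 + 0.25×0.25 + 0.35×0.35
  = 0.1000 + 0.0625 + 0.1225 = 0.2850

0.2850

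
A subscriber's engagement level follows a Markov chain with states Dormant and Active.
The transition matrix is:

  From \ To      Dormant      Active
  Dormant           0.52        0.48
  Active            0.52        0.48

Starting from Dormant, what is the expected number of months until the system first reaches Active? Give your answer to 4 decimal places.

2.0833

Let t(s) be the expected number of months to first reach Active from state s, with t(Active) = 0. Conditioning on the first month:
t(Dormant) = 1 + 0.52·t(Dormant)
Solving: t(Dormant) = 2.0833.
Expected months from Dormant to Active: 2.0833.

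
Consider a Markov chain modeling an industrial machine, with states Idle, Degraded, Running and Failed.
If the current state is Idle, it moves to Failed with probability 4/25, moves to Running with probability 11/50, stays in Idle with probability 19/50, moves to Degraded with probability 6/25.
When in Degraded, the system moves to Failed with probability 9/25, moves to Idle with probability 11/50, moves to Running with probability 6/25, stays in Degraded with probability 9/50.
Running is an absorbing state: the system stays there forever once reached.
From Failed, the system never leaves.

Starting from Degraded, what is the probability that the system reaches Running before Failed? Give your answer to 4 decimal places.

0.4328

Let h(s) be the probability of absorption at Running starting from transient state s. Then h(Running) = 1 and h(Failed) = 0. By first-step analysis:
h(Idle) = 0.38·h(Idle) + 0.24·h(Degraded) + 0.22·1 + 0.16·0
h(Degraded) = 0.22·h(Idle) + 0.18·h(Degraded) + 0.24·1 + 0.36·0
Solving: h(Idle) = 0.5224, h(Degraded) = 0.4328.
Starting from Degraded, the probability is 0.4328.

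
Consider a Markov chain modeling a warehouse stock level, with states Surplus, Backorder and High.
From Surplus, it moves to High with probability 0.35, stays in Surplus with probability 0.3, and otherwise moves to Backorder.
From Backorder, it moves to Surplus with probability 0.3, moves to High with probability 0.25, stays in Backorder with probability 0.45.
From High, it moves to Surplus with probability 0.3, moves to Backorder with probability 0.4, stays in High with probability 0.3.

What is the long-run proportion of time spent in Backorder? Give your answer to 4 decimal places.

Let the stationary distribution be π with π = πP and π_1 + π_2 + π_3 = 1.
π_1 = 0.3·π_1 + 0.3·π_2 + 0.3·π_3
π_2 = 0.35·π_1 + 0.45·π_2 + 0.4·π_3
Solving with the normalization constraint gives π = (0.3000, 0.4053, 0.2947).
So the stationary probability of Backorder is 0.4053.

0.4053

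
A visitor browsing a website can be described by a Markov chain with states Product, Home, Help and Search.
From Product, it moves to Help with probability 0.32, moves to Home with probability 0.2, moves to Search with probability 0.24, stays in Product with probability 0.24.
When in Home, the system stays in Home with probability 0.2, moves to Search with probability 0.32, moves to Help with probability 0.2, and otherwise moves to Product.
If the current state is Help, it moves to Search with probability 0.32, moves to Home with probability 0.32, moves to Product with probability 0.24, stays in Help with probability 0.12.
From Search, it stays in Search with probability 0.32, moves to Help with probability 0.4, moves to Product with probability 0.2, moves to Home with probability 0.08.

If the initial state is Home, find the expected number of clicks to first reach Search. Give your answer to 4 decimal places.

Let t(s) be the expected number of clicks to first reach Search from state s, with t(Search) = 0. Conditioning on the first click:
t(Product) = 1 + 0.24·t(Product) + 0.2·t(Home) + 0.32·t(Help)
t(Home) = 1 + 0.28·t(Product) + 0.2·t(Home) + 0.2·t(Help)
t(Help) = 1 + 0.24·t(Product) + 0.32·t(Home) + 0.12·t(Help)
Solving: t(Product) = 3.5992, t(Home) = 3.3431, t(Help) = 3.3336.
Expected clicks from Home to Search: 3.3431.

3.3431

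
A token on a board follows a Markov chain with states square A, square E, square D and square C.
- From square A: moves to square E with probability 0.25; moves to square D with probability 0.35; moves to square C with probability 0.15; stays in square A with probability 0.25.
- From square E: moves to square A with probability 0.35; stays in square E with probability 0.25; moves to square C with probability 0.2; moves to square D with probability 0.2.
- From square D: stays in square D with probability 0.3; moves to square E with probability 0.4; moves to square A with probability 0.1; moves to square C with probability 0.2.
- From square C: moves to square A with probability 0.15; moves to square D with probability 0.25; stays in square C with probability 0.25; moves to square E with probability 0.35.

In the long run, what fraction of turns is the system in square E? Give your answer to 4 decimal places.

0.3104

Let the stationary distribution be π with π = πP and π_1 + π_2 + π_3 + π_4 = 1.
π_1 = 0.25·π_1 + 0.35·π_2 + 0.1·π_3 + 0.15·π_4
π_2 = 0.25·π_1 + 0.25·π_2 + 0.4·π_3 + 0.35·π_4
π_3 = 0.35·π_1 + 0.2·π_2 + 0.3·π_3 + 0.25·π_4
Solving with the normalization constraint gives π = (0.2206, 0.3104, 0.2700, 0.1989).
So the stationary probability of square E is 0.3104.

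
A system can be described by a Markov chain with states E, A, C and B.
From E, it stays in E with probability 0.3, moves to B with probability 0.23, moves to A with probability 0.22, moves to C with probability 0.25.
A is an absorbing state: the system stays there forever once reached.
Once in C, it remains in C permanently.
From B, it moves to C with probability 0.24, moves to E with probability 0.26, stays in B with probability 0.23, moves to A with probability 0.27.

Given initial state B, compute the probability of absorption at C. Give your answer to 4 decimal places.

0.4862

Let h(s) be the probability of absorption at C starting from transient state s. Then h(C) = 1 and h(A) = 0. By first-step analysis:
h(E) = 0.3·h(E) + 0.22·0 + 0.25·1 + 0.23·h(B)
h(B) = 0.26·h(E) + 0.27·0 + 0.24·1 + 0.23·h(B)
Solving: h(E) = 0.5169, h(B) = 0.4862.
Starting from B, the probability is 0.4862.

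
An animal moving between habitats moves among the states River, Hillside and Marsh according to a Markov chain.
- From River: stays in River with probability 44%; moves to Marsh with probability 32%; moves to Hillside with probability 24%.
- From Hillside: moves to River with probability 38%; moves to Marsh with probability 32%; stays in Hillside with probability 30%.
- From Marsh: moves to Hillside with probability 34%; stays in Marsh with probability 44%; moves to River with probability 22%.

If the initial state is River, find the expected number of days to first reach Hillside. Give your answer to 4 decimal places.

3.6184

Let t(s) be the expected number of days to first reach Hillside from state s, with t(Hillside) = 0. Conditioning on the first day:
t(River) = 1 + 0.44·t(River) + 0.32·t(Marsh)
t(Marsh) = 1 + 0.22·t(River) + 0.44·t(Marsh)
Solving: t(River) = 3.6184, t(Marsh) = 3.2072.
Expected days from River to Hillside: 3.6184.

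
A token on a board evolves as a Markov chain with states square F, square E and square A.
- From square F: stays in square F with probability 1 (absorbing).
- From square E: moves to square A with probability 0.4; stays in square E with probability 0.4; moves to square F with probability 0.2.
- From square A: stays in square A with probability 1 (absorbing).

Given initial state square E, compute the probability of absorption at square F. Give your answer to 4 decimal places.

Let h(s) be the probability of absorption at square F starting from transient state s. Then h(square F) = 1 and h(square A) = 0. By first-step analysis:
h(square E) = 0.2·1 + 0.4·h(square E) + 0.4·0
Solving: h(square E) = 0.3333.
Starting from square E, the probability is 0.3333.

0.3333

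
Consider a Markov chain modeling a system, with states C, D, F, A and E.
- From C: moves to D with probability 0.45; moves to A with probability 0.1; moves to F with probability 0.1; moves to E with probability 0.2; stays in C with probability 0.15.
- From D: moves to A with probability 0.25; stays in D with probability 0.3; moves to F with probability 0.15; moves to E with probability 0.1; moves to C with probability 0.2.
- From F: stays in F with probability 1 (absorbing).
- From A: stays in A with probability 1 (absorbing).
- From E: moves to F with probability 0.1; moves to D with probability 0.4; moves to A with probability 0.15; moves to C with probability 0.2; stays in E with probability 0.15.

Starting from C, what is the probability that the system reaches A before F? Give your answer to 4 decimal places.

0.5811

Let h(s) be the probability of absorption at A starting from transient state s. Then h(A) = 1 and h(F) = 0. By first-step analysis:
h(C) = 0.15·h(C) + 0.45·h(D) + 0.1·0 + 0.1·1 + 0.2·h(E)
h(D) = 0.2·h(C) + 0.3·h(D) + 0.15·0 + 0.25·1 + 0.1·h(E)
h(E) = 0.2·h(C) + 0.4·h(D) + 0.1·0 + 0.15·1 + 0.15·h(E)
Solving: h(C) = 0.5811, h(D) = 0.6088, h(E) = 0.5997.
Starting from C, the probability is 0.5811.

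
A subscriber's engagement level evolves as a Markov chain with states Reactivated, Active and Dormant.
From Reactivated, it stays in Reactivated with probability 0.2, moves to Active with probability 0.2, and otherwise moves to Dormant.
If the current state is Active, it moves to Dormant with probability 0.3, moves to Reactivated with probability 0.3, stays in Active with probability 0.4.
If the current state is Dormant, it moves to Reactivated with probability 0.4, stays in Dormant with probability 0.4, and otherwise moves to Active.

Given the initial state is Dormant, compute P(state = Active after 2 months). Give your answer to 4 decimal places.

Sum over the intermediate state after 1 month:
P = P(Dormant→Reactivated)·P(Reactivated→Active) + P(Dormant→Active)·P(Active→Active) + P(Dormant→Dormant)·P(Dormant→Active)
  = 0.4×0.2 + 0.2×0.4 + 0.4×0.2
  = 0.0800 + 0.0800 + 0.0800 = 0.2400

0.2400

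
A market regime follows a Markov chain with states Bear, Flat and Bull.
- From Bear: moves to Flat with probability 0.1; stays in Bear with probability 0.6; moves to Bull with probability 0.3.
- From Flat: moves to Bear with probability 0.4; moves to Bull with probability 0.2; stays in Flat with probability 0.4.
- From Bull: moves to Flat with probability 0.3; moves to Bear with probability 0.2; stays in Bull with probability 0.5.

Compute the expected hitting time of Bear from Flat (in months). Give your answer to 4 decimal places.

2.9167

Let t(s) be the expected number of months to first reach Bear from state s, with t(Bear) = 0. Conditioning on the first month:
t(Flat) = 1 + 0.4·t(Flat) + 0.2·t(Bull)
t(Bull) = 1 + 0.3·t(Flat) + 0.5·t(Bull)
Solving: t(Flat) = 2.9167, t(Bull) = 3.7500.
Expected months from Flat to Bear: 2.9167.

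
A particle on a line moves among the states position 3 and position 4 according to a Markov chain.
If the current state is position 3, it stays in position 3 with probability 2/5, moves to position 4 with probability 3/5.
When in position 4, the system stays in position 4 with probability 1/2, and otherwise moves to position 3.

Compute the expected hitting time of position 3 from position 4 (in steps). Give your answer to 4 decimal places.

2.0000

Let t(s) be the expected number of steps to first reach position 3 from state s, with t(position 3) = 0. Conditioning on the first step:
t(position 4) = 1 + 0.5·t(position 4)
Solving: t(position 4) = 2.0000.
Expected steps from position 4 to position 3: 2.0000.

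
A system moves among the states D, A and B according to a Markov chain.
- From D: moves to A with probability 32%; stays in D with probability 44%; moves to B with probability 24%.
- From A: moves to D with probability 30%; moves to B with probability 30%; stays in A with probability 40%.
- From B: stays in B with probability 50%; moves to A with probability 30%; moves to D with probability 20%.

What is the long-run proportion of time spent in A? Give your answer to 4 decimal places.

0.3402

Let the stationary distribution be π with π = πP and π_1 + π_2 + π_3 = 1.
π_1 = 0.44·π_1 + 0.3·π_2 + 0.2·π_3
π_2 = 0.32·π_1 + 0.4·π_2 + 0.3·π_3
Solving with the normalization constraint gives π = (0.3079, 0.3402, 0.3519).
So the stationary probability of A is 0.3402.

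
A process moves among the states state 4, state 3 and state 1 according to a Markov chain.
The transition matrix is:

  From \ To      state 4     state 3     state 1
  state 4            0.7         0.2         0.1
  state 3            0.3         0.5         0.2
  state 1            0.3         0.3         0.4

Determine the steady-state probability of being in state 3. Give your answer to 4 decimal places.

0.3125

Let the stationary distribution be π with π = πP and π_1 + π_2 + π_3 = 1.
π_1 = 0.7·π_1 + 0.3·π_2 + 0.3·π_3
π_2 = 0.2·π_1 + 0.5·π_2 + 0.3·π_3
Solving with the normalization constraint gives π = (0.5000, 0.3125, 0.1875).
So the stationary probability of state 3 is 0.3125.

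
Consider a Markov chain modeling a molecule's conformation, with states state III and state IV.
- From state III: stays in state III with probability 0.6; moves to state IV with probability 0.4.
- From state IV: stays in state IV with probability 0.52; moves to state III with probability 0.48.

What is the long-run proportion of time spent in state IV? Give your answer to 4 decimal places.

0.4545

Let the stationary distribution be π with π = πP and π_1 + π_2 = 1.
π_1 = 0.6·π_1 + 0.48·π_2
Solving with the normalization constraint gives π = (0.5455, 0.4545).
So the stationary probability of state IV is 0.4545.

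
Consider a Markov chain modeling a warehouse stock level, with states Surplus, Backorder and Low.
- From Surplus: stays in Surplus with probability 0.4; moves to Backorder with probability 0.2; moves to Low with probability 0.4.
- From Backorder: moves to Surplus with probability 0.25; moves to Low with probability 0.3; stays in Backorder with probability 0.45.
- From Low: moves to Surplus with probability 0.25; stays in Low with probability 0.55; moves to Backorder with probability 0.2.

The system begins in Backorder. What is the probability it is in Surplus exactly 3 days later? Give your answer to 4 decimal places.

0.2931

Propagate the distribution vector 3 days from Backorder.
After 0 days: (0.0000, 1.0000, 0.0000)
After 1 day: (0.2500, 0.4500, 0.3000)
After 2 days: (0.2875, 0.3125, 0.4000)
After 3 days: (0.2931, 0.2781, 0.4288)
P(in Surplus after 3 days) = 0.2931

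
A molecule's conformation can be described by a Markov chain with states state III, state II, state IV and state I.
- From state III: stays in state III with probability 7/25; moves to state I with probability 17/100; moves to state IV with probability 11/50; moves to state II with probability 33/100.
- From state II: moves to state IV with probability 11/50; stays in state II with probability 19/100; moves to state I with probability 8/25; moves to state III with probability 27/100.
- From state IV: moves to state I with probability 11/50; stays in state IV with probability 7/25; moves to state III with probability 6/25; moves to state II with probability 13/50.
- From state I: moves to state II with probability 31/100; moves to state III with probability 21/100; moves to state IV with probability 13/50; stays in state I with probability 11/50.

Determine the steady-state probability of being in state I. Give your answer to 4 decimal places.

Let the stationary distribution be π with π = πP and π_1 + π_2 + π_3 + π_4 = 1.
π_1 = 0.28·π_1 + 0.27·π_2 + 0.24·π_3 + 0.21·π_4
π_2 = 0.33·π_1 + 0.19·π_2 + 0.26·π_3 + 0.31·π_4
π_3 = 0.22·π_1 + 0.22·π_2 + 0.28·π_3 + 0.26·π_4
Solving with the normalization constraint gives π = (0.2511, 0.2704, 0.2440, 0.2345).
So the stationary probability of state I is 0.2345.

0.2345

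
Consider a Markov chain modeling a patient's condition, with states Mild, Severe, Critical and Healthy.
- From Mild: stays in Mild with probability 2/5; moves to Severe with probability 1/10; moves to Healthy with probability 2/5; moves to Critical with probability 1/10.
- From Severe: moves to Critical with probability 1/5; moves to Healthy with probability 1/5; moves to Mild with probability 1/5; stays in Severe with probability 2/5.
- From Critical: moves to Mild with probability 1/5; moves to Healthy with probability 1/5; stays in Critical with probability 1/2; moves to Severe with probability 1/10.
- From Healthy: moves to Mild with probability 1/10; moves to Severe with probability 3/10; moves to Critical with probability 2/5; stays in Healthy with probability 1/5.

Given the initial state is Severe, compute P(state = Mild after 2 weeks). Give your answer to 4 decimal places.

Propagate the distribution vector 2 weeks from Severe.
After 0 weeks: (0.0000, 1.0000, 0.0000, 0.0000)
After 1 week: (0.2000, 0.4000, 0.2000, 0.2000)
After 2 weeks: (0.2200, 0.2600, 0.2800, 0.2400)
P(in Mild after 2 weeks) = 0.2200

0.2200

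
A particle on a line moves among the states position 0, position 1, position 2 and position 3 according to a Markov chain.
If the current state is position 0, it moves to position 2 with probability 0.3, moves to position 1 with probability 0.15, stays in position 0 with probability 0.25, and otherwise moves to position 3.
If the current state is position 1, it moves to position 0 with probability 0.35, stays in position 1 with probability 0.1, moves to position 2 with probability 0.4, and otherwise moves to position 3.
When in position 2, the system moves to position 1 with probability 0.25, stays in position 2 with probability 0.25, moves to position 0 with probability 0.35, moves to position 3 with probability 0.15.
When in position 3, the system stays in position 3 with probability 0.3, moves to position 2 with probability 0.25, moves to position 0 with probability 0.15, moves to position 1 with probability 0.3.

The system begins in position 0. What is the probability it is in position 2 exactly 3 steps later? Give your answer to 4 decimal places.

0.2959

Propagate the distribution vector 3 steps from position 0.
After 0 steps: (1.0000, 0.0000, 0.0000, 0.0000)
After 1 step: (0.2500, 0.1500, 0.3000, 0.3000)
After 2 steps: (0.2650, 0.2175, 0.2850, 0.2325)
After 3 steps: (0.2770, 0.2025, 0.2959, 0.2246)
P(in position 2 after 3 steps) = 0.2959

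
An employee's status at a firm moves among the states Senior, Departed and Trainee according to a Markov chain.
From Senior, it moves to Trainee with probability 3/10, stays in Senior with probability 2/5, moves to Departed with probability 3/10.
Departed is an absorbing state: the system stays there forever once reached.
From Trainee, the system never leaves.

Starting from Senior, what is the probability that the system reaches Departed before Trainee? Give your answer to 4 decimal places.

Let h(s) be the probability of absorption at Departed starting from transient state s. Then h(Departed) = 1 and h(Trainee) = 0. By first-step analysis:
h(Senior) = 0.4·h(Senior) + 0.3·1 + 0.3·0
Solving: h(Senior) = 0.5000.
Starting from Senior, the probability is 0.5000.

0.5000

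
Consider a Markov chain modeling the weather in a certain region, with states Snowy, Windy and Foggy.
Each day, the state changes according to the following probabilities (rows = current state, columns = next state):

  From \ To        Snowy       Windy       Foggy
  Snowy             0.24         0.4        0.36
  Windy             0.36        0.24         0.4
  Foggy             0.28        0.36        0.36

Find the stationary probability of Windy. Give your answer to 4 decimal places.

Let the stationary distribution be π with π = πP and π_1 + π_2 + π_3 = 1.
π_1 = 0.24·π_1 + 0.36·π_2 + 0.28·π_3
π_2 = 0.4·π_1 + 0.24·π_2 + 0.36·π_3
Solving with the normalization constraint gives π = (0.2948, 0.3320, 0.3733).
So the stationary probability of Windy is 0.3320.

0.3320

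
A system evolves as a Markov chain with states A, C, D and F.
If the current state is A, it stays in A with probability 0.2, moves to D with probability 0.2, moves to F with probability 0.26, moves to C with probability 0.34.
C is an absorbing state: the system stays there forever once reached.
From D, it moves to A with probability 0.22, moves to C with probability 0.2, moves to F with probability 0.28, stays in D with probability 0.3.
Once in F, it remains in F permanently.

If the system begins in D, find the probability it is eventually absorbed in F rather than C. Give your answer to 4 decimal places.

0.5450

Let h(s) be the probability of absorption at F starting from transient state s. Then h(F) = 1 and h(C) = 0. By first-step analysis:
h(A) = 0.2·h(A) + 0.34·0 + 0.2·h(D) + 0.26·1
h(D) = 0.22·h(A) + 0.2·0 + 0.3·h(D) + 0.28·1
Solving: h(A) = 0.4612, h(D) = 0.5450.
Starting from D, the probability is 0.5450.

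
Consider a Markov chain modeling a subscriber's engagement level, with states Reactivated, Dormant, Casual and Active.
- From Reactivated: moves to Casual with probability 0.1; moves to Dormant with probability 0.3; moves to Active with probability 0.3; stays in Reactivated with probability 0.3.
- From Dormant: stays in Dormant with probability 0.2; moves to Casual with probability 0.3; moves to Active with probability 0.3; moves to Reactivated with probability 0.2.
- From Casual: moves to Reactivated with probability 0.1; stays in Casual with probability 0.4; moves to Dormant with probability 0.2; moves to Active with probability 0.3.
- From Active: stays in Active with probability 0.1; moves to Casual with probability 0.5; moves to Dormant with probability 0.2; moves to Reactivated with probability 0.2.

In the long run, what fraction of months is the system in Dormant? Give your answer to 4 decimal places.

0.2184

Let the stationary distribution be π with π = πP and π_1 + π_2 + π_3 + π_4 = 1.
π_1 = 0.3·π_1 + 0.2·π_2 + 0.1·π_3 + 0.2·π_4
π_2 = 0.3·π_1 + 0.2·π_2 + 0.2·π_3 + 0.2·π_4
π_3 = 0.1·π_1 + 0.3·π_2 + 0.4·π_3 + 0.5·π_4
Solving with the normalization constraint gives π = (0.1835, 0.2184, 0.3481, 0.2500).
So the stationary probability of Dormant is 0.2184.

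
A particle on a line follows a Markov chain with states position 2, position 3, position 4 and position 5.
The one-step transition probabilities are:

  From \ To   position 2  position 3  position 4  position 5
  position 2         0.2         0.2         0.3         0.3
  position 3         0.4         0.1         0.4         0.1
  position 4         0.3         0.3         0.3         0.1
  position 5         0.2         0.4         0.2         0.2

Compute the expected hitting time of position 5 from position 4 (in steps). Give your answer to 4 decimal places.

Let t(s) be the expected number of steps to first reach position 5 from state s, with t(position 5) = 0. Conditioning on the first step:
t(position 2) = 1 + 0.2·t(position 2) + 0.2·t(position 3) + 0.3·t(position 4)
t(position 3) = 1 + 0.4·t(position 2) + 0.1·t(position 3) + 0.4·t(position 4)
t(position 4) = 1 + 0.3·t(position 2) + 0.3·t(position 3) + 0.3·t(position 4)
Solving: t(position 2) = 5.1659, t(position 3) = 6.2085, t(position 4) = 6.3033.
Expected steps from position 4 to position 5: 6.3033.

6.3033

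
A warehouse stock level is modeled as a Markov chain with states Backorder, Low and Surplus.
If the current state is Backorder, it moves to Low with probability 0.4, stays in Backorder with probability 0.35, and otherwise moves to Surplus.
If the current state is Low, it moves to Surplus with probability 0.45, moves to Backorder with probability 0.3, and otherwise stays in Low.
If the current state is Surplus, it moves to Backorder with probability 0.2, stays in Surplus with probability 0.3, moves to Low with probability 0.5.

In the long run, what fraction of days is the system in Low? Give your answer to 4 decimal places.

Let the stationary distribution be π with π = πP and π_1 + π_2 + π_3 = 1.
π_1 = 0.35·π_1 + 0.3·π_2 + 0.2·π_3
π_2 = 0.4·π_1 + 0.25·π_2 + 0.5·π_3
Solving with the normalization constraint gives π = (0.2797, 0.3776, 0.3427).
So the stationary probability of Low is 0.3776.

0.3776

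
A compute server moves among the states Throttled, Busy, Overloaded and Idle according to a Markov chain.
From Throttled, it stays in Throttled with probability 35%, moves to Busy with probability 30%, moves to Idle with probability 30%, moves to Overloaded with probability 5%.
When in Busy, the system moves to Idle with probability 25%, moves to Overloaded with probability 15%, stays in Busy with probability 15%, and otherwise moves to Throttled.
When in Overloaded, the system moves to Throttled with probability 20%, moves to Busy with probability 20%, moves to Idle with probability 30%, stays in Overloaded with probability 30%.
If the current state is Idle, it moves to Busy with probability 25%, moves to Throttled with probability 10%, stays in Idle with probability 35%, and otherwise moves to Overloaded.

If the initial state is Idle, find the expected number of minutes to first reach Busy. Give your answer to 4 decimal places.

4.0736

Let t(s) be the expected number of minutes to first reach Busy from state s, with t(Busy) = 0. Conditioning on the first minute:
t(Throttled) = 1 + 0.35·t(Throttled) + 0.05·t(Overloaded) + 0.3·t(Idle)
t(Overloaded) = 1 + 0.2·t(Throttled) + 0.3·t(Overloaded) + 0.3·t(Idle)
t(Idle) = 1 + 0.1·t(Throttled) + 0.3·t(Overloaded) + 0.35·t(Idle)
Solving: t(Throttled) = 3.7451, t(Overloaded) = 4.2444, t(Idle) = 4.0736.
Expected minutes from Idle to Busy: 4.0736.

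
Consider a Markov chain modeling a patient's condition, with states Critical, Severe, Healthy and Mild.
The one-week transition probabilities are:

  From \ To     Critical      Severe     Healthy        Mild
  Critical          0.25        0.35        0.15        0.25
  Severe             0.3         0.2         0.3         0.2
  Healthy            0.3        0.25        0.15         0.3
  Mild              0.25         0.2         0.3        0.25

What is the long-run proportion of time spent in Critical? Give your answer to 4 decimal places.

0.2739

Let the stationary distribution be π with π = πP and π_1 + π_2 + π_3 + π_4 = 1.
π_1 = 0.25·π_1 + 0.3·π_2 + 0.3·π_3 + 0.25·π_4
π_2 = 0.35·π_1 + 0.2·π_2 + 0.25·π_3 + 0.2·π_4
π_3 = 0.15·π_1 + 0.3·π_2 + 0.15·π_3 + 0.3·π_4
Solving with the normalization constraint gives π = (0.2739, 0.2523, 0.2251, 0.2486).
So the stationary probability of Critical is 0.2739.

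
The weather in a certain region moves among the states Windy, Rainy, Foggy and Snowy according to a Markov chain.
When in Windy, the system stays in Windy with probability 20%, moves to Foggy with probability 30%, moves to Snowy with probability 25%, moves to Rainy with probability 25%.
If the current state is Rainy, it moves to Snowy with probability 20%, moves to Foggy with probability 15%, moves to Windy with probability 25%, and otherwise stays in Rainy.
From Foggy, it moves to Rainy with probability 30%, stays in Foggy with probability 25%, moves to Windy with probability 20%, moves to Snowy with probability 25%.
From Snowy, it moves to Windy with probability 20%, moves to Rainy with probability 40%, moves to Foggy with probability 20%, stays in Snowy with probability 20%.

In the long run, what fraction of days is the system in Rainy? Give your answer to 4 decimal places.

0.3459

Let the stationary distribution be π with π = πP and π_1 + π_2 + π_3 + π_4 = 1.
π_1 = 0.2·π_1 + 0.25·π_2 + 0.2·π_3 + 0.2·π_4
π_2 = 0.25·π_1 + 0.4·π_2 + 0.3·π_3 + 0.4·π_4
π_3 = 0.3·π_1 + 0.15·π_2 + 0.25·π_3 + 0.2·π_4
Solving with the normalization constraint gives π = (0.2173, 0.3459, 0.2152, 0.2216).
So the stationary probability of Rainy is 0.3459.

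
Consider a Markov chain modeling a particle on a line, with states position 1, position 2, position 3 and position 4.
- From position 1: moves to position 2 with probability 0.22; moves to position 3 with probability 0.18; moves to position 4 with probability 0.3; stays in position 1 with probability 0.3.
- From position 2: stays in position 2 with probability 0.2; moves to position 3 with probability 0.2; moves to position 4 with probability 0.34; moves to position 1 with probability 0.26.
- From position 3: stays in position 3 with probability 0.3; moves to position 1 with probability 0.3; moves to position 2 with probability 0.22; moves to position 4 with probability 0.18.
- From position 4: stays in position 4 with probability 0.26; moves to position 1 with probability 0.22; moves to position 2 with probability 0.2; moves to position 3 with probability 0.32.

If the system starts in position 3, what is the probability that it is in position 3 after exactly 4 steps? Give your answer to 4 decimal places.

Propagate the distribution vector 4 steps from position 3.
After 0 steps: (0.0000, 0.0000, 1.0000, 0.0000)
After 1 step: (0.3000, 0.2200, 0.3000, 0.1800)
After 2 steps: (0.2768, 0.2120, 0.2456, 0.2656)
After 3 steps: (0.2703, 0.2104, 0.2509, 0.2684)
After 4 steps: (0.2701, 0.2104, 0.2519, 0.2676)
P(in position 3 after 4 steps) = 0.2519

0.2519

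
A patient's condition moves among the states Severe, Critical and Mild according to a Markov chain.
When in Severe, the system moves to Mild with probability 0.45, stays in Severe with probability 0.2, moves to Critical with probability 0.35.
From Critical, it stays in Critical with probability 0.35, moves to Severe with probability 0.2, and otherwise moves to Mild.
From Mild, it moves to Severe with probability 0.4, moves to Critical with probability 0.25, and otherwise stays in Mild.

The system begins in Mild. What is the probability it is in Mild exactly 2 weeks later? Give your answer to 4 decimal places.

Sum over the intermediate state after 1 week:
P = P(Mild→Severe)·P(Severe→Mild) + P(Mild→Critical)·P(Critical→Mild) + P(Mild→Mild)·P(Mild→Mild)
  = 0.4×0.45 + 0.25×0.45 + 0.35×0.35
  = 0.1800 + 0.1125 + 0.1225 = 0.4150

0.4150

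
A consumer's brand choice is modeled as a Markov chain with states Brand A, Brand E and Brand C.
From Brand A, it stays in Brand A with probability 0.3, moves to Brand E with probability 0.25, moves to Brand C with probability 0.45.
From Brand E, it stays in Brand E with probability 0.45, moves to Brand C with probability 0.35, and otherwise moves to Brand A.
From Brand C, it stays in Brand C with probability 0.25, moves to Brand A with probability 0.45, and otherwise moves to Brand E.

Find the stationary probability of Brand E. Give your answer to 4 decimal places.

0.3342

Let the stationary distribution be π with π = πP and π_1 + π_2 + π_3 = 1.
π_1 = 0.3·π_1 + 0.2·π_2 + 0.45·π_3
π_2 = 0.25·π_1 + 0.45·π_2 + 0.3·π_3
Solving with the normalization constraint gives π = (0.3187, 0.3342, 0.3472).
So the stationary probability of Brand E is 0.3342.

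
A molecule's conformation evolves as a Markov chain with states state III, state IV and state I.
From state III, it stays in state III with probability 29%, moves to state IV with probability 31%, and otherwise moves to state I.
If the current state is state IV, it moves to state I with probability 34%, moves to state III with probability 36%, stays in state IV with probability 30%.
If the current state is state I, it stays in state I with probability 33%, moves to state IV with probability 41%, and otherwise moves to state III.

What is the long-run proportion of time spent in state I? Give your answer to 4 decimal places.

Let the stationary distribution be π with π = πP and π_1 + π_2 + π_3 = 1.
π_1 = 0.29·π_1 + 0.36·π_2 + 0.26·π_3
π_2 = 0.31·π_1 + 0.3·π_2 + 0.41·π_3
Solving with the normalization constraint gives π = (0.3033, 0.3420, 0.3547).
So the stationary probability of state I is 0.3547.

0.3547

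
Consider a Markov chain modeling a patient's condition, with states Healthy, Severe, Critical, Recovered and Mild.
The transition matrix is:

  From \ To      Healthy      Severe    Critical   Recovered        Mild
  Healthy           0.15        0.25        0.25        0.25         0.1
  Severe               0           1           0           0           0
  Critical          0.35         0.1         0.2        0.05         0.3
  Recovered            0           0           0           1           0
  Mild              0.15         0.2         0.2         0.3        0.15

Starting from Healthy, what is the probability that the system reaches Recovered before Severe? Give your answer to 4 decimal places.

Let h(s) be the probability of absorption at Recovered starting from transient state s. Then h(Recovered) = 1 and h(Severe) = 0. By first-step analysis:
h(Healthy) = 0.15·h(Healthy) + 0.25·0 + 0.25·h(Critical) + 0.25·1 + 0.1·h(Mild)
h(Critical) = 0.35·h(Healthy) + 0.1·0 + 0.2·h(Critical) + 0.05·1 + 0.3·h(Mild)
h(Mild) = 0.15·h(Healthy) + 0.2·0 + 0.2·h(Critical) + 0.3·1 + 0.15·h(Mild)
Solving: h(Healthy) = 0.5046, h(Critical) = 0.4925, h(Mild) = 0.5579.
Starting from Healthy, the probability is 0.5046.

0.5046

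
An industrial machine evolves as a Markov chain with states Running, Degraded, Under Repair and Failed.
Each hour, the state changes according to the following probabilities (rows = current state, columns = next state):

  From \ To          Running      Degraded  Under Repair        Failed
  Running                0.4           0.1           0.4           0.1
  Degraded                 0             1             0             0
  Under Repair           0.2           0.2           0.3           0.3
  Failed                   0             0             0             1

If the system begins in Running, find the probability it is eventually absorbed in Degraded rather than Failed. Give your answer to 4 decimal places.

Let h(s) be the probability of absorption at Degraded starting from transient state s. Then h(Degraded) = 1 and h(Failed) = 0. By first-step analysis:
h(Running) = 0.4·h(Running) + 0.1·1 + 0.4·h(Under Repair) + 0.1·0
h(Under Repair) = 0.2·h(Running) + 0.2·1 + 0.3·h(Under Repair) + 0.3·0
Solving: h(Running) = 0.4412, h(Under Repair) = 0.4118.
Starting from Running, the probability is 0.4412.

0.4412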